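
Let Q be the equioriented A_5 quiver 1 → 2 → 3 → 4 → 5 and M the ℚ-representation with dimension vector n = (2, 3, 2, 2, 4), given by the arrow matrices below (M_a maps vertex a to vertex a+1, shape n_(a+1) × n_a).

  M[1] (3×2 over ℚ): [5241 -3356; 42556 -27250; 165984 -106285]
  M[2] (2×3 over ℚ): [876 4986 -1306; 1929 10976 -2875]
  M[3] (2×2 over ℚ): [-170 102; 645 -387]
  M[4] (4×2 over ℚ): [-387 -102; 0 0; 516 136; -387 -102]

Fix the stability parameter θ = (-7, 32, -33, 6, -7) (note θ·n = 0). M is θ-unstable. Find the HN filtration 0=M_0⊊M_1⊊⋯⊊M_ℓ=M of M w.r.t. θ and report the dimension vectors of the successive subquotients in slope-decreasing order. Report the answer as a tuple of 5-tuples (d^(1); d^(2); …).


Barcode: M ≅ I[1,3], I[1,4], I[2,2], I[4,5], I[5,5]^3. HN layers by μ_θ (4 steps, strictly decreasing):
  μ^(1)=32; μ^(2)=6; μ^(3)=-1/2; μ^(4)=-7

((0, 1, 0, 0, 0); (0, 0, 0, 1, 0); (0, 2, 2, 1, 1); (2, 0, 0, 0, 3))


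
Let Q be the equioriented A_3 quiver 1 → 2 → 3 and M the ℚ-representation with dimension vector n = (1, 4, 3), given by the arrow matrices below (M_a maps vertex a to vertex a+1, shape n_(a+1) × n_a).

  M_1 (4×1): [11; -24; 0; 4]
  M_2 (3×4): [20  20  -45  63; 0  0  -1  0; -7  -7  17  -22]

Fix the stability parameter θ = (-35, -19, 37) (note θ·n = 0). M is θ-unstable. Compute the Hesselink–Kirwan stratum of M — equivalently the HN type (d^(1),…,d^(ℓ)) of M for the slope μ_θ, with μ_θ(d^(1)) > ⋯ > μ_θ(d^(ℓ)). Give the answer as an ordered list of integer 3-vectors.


Barcode: M ≅ I[1,3], I[2,2], I[2,3]^2. HN layers by μ_θ (3 steps, strictly decreasing):
  μ^(1)=37; μ^(2)=-19; μ^(3)=-35

((0, 0, 3); (0, 4, 0); (1, 0, 0))


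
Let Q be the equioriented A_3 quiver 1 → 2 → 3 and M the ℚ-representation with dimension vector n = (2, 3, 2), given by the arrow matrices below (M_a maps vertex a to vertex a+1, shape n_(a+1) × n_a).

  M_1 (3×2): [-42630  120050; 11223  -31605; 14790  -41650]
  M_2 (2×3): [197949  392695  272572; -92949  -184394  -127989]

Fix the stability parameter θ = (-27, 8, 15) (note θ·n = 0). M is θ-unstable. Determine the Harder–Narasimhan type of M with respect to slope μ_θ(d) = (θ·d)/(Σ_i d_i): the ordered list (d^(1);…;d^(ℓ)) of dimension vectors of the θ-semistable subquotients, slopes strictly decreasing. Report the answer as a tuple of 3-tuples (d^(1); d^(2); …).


Via rank(M_{q-1}∘⋯∘M_p): M ≅ I[1,1], I[1,3], I[2,2], I[2,3].
μ_θ-semistable layers: μ^(1)=15; μ^(2)=8; μ^(3)=-27

((0, 0, 2); (0, 3, 0); (2, 0, 0))


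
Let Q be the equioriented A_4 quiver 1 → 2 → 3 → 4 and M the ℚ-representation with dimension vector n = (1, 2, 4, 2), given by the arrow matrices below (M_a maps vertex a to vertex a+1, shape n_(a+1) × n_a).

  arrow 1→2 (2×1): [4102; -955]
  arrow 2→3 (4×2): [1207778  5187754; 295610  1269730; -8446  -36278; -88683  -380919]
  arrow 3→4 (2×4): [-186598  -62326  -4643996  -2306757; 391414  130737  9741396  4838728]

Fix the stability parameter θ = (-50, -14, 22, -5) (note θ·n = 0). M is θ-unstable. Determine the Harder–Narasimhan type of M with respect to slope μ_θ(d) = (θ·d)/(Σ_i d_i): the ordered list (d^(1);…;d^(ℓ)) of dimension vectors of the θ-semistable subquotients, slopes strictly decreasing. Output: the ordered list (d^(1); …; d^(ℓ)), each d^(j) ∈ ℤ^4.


Via rank(M_{q-1}∘⋯∘M_p): M ≅ I[1,4], I[2,2], I[3,3]^2, I[3,4].
μ_θ-semistable layers: μ^(1)=22; μ^(2)=17/2; μ^(3)=-14; μ^(4)=-50

((0, 0, 2, 0); (0, 0, 2, 2); (0, 2, 0, 0); (1, 0, 0, 0))


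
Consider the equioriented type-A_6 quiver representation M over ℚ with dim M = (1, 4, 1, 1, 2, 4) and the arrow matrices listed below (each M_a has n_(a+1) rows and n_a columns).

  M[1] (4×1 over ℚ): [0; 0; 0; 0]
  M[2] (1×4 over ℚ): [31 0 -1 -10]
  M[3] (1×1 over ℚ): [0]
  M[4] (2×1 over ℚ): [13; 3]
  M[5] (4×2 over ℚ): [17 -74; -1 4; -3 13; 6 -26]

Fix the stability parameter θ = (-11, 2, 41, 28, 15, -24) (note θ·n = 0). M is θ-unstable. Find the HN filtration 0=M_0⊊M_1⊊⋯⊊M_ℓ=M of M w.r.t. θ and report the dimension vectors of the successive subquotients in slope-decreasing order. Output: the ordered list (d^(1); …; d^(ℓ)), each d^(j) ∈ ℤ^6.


Interval decomposition of M: I[1,1], I[2,2]^3, I[2,3], I[4,6], I[5,6], I[6,6]^2.
HN type (ℓ=6): μ^(1)=41; μ^(2)=19/3; μ^(3)=2; μ^(4)=-9/2; μ^(5)=-11; μ^(6)=-24

((0, 0, 1, 0, 0, 0); (0, 0, 0, 1, 1, 1); (0, 4, 0, 0, 0, 0); (0, 0, 0, 0, 1, 1); (1, 0, 0, 0, 0, 0); (0, 0, 0, 0, 0, 2))


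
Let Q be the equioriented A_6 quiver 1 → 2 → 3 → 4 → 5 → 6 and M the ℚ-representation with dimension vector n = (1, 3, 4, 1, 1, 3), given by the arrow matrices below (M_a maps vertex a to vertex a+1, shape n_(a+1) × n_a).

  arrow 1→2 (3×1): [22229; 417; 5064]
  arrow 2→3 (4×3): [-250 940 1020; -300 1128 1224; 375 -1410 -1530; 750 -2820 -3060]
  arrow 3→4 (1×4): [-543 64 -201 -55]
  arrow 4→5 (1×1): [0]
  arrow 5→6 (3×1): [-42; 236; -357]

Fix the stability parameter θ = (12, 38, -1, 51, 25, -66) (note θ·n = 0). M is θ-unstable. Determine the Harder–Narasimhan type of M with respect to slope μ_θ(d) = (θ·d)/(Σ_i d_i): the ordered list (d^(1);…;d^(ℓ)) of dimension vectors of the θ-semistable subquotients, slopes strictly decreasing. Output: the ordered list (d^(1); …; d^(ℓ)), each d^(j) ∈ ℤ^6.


Interval decomposition of M: I[1,4], I[2,2]^2, I[3,3]^3, I[5,6], I[6,6]^2.
HN type (ℓ=7): μ^(1)=51; μ^(2)=38; μ^(3)=37/2; μ^(4)=12; μ^(5)=-1; μ^(6)=-41/2; μ^(7)=-66

((0, 0, 0, 1, 0, 0); (0, 2, 0, 0, 0, 0); (0, 1, 1, 0, 0, 0); (1, 0, 0, 0, 0, 0); (0, 0, 3, 0, 0, 0); (0, 0, 0, 0, 1, 1); (0, 0, 0, 0, 0, 2))


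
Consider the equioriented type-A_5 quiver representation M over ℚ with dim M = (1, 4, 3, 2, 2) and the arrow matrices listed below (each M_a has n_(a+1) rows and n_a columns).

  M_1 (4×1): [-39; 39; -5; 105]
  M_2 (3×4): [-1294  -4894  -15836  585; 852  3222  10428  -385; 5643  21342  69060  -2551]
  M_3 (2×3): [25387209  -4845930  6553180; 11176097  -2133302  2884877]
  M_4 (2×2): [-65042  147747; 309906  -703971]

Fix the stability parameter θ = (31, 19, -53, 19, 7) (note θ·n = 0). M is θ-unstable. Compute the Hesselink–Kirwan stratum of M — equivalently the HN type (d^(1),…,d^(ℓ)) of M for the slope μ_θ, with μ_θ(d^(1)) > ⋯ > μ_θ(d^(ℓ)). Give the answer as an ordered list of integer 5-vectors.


Barcode: M ≅ I[1,5], I[2,2]^2, I[2,4], I[3,3], I[5,5]. HN layers by μ_θ (6 steps, strictly decreasing):
  μ^(1)=19; μ^(2)=13; μ^(3)=7; μ^(4)=-1; μ^(5)=-17; μ^(6)=-53

((0, 2, 0, 1, 0); (0, 0, 0, 1, 1); (0, 0, 0, 0, 1); (1, 1, 1, 0, 0); (0, 1, 1, 0, 0); (0, 0, 1, 0, 0))


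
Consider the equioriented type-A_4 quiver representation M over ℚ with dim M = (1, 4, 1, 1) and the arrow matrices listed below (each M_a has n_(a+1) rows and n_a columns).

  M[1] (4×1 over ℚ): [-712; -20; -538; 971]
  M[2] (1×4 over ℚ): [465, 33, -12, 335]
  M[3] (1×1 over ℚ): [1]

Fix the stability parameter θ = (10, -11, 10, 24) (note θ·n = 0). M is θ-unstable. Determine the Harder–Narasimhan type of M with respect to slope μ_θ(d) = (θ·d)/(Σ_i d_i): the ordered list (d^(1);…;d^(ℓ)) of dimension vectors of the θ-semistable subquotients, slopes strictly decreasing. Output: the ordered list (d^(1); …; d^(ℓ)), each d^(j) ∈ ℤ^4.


Interval decomposition of M: I[1,4], I[2,2]^3.
HN type (ℓ=4): μ^(1)=24; μ^(2)=10; μ^(3)=-1/2; μ^(4)=-11

((0, 0, 0, 1); (0, 0, 1, 0); (1, 1, 0, 0); (0, 3, 0, 0))


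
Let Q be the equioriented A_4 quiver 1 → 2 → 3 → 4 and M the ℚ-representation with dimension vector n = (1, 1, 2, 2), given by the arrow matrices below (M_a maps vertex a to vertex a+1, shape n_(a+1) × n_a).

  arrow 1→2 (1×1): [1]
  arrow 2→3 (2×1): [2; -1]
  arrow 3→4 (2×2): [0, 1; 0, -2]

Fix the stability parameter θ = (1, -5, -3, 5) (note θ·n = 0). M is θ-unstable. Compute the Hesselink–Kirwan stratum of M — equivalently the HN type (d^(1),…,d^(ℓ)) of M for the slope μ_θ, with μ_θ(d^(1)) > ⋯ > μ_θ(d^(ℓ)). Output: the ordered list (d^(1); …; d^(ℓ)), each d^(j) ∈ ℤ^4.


Interval decomposition of M: I[1,4], I[3,3], I[4,4].
HN type (ℓ=3): μ^(1)=5; μ^(2)=-7/3; μ^(3)=-3

((0, 0, 0, 2); (1, 1, 1, 0); (0, 0, 1, 0))


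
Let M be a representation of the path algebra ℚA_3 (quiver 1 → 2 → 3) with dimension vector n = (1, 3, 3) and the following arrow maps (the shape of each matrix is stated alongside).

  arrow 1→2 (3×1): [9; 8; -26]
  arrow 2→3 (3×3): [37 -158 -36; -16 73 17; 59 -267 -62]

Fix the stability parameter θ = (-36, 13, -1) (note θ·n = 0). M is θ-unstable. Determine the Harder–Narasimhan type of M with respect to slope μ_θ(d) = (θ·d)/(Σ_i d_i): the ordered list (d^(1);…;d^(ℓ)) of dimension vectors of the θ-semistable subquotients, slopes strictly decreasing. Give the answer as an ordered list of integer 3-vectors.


Barcode: M ≅ I[1,3], I[2,3]^2. HN layers by μ_θ (2 steps, strictly decreasing):
  μ^(1)=6; μ^(2)=-36

((0, 3, 3); (1, 0, 0))


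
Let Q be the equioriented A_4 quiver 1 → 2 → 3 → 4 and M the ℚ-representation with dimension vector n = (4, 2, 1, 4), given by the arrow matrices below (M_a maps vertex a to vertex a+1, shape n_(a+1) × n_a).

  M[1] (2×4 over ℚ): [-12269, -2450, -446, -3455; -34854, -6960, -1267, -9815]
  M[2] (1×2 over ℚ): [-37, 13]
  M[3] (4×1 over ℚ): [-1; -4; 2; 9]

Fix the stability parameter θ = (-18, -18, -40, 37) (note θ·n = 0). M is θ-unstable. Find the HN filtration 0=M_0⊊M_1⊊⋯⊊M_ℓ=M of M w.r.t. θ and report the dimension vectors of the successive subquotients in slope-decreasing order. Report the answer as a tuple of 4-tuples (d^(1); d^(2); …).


Interval decomposition of M: I[1,1]^2, I[1,2], I[1,4], I[4,4]^3.
HN type (ℓ=3): μ^(1)=37; μ^(2)=-18; μ^(3)=-76/3

((0, 0, 0, 4); (3, 1, 0, 0); (1, 1, 1, 0))


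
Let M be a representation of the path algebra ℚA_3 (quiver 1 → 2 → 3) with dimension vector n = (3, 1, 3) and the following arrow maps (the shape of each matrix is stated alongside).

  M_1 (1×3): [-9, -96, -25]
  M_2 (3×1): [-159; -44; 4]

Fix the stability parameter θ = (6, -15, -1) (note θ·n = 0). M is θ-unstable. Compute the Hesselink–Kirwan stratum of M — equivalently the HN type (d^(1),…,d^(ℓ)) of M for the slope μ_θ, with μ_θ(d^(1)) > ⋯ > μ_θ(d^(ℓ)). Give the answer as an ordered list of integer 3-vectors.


Interval decomposition of M: I[1,1]^2, I[1,3], I[3,3]^2.
HN type (ℓ=3): μ^(1)=6; μ^(2)=-1; μ^(3)=-9/2

((2, 0, 0); (0, 0, 3); (1, 1, 0))


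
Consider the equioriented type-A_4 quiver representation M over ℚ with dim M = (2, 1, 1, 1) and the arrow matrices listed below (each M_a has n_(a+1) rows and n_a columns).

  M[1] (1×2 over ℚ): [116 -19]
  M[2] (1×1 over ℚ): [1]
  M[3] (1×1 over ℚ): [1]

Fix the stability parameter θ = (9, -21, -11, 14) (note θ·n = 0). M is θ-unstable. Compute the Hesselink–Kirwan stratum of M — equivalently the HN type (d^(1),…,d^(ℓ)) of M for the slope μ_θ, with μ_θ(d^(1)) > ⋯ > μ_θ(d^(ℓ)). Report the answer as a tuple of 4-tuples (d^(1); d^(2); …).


Interval decomposition of M: I[1,1], I[1,4].
HN type (ℓ=3): μ^(1)=14; μ^(2)=9; μ^(3)=-23/3

((0, 0, 0, 1); (1, 0, 0, 0); (1, 1, 1, 0))


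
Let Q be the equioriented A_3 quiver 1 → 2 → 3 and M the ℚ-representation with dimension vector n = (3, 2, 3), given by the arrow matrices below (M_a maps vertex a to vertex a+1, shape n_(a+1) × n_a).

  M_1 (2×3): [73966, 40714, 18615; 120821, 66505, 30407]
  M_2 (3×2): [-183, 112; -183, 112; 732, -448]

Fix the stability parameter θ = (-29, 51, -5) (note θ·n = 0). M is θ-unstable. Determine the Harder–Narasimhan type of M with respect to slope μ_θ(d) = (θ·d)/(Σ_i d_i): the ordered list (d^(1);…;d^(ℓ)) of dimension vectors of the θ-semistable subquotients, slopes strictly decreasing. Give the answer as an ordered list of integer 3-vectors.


Via rank(M_{q-1}∘⋯∘M_p): M ≅ I[1,1], I[1,2], I[1,3], I[3,3]^2.
μ_θ-semistable layers: μ^(1)=51; μ^(2)=23; μ^(3)=-5; μ^(4)=-29

((0, 1, 0); (0, 1, 1); (0, 0, 2); (3, 0, 0))


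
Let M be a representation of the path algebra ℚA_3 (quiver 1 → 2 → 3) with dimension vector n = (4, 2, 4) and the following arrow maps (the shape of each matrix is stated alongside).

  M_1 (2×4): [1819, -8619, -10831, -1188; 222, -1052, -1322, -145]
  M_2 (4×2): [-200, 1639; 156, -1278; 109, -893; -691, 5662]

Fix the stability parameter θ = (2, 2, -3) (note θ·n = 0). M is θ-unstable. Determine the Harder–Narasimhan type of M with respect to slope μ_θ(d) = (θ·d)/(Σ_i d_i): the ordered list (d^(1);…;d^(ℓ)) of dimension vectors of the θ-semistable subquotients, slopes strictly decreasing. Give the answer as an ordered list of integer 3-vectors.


Interval decomposition of M: I[1,1]^2, I[1,3]^2, I[3,3]^2.
HN type (ℓ=3): μ^(1)=2; μ^(2)=1/3; μ^(3)=-3

((2, 0, 0); (2, 2, 2); (0, 0, 2))


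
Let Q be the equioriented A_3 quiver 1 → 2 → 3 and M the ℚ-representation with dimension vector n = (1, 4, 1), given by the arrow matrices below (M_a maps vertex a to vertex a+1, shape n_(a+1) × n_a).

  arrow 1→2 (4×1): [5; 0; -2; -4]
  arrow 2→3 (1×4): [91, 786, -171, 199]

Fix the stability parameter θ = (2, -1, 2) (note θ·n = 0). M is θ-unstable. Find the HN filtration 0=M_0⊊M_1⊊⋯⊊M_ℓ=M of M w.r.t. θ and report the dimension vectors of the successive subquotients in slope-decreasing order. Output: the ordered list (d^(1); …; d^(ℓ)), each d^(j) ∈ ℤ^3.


Barcode: M ≅ I[1,3], I[2,2]^3. HN layers by μ_θ (3 steps, strictly decreasing):
  μ^(1)=2; μ^(2)=1/2; μ^(3)=-1

((0, 0, 1); (1, 1, 0); (0, 3, 0))


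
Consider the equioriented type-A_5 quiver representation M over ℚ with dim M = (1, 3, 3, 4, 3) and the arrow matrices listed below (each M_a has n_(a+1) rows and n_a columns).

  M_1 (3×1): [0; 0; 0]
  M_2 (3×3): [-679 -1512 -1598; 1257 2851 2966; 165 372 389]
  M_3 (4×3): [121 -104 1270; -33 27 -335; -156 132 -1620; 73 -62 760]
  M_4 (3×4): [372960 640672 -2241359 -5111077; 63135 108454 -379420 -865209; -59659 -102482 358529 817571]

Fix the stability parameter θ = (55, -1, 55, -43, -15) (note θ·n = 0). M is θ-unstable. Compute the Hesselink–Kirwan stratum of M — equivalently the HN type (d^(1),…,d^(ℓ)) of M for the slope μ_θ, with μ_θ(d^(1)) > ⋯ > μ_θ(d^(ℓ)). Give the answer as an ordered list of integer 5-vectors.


Barcode: M ≅ I[1,1], I[2,3], I[2,5]^2, I[4,4], I[4,5]. HN layers by μ_θ (4 steps, strictly decreasing):
  μ^(1)=55; μ^(2)=-1; μ^(3)=-15; μ^(4)=-43

((1, 0, 1, 0, 0); (0, 3, 2, 2, 2); (0, 0, 0, 0, 1); (0, 0, 0, 2, 0))


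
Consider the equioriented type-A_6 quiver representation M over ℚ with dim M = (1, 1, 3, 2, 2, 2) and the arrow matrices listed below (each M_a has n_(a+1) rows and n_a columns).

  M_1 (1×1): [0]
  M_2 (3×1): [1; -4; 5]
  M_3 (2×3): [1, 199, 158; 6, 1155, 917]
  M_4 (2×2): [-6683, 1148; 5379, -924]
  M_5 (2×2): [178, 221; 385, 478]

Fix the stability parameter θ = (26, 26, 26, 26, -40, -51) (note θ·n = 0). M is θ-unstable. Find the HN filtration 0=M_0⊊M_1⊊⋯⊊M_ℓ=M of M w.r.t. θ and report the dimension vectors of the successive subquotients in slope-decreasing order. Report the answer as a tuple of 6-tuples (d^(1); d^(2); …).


Barcode: M ≅ I[1,1], I[2,6], I[3,3], I[3,4], I[5,6]. HN layers by μ_θ (3 steps, strictly decreasing):
  μ^(1)=26; μ^(2)=-13/5; μ^(3)=-91/2

((1, 0, 2, 1, 0, 0); (0, 1, 1, 1, 1, 1); (0, 0, 0, 0, 1, 1))


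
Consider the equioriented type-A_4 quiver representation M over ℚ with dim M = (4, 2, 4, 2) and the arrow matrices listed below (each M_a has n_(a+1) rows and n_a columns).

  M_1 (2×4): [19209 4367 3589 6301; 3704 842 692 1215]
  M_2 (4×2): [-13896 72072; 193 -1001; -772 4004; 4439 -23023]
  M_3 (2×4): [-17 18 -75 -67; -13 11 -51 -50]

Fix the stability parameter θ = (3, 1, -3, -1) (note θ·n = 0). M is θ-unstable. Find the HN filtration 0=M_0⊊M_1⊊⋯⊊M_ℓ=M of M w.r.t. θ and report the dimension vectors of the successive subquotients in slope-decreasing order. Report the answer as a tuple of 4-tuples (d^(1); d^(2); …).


Via rank(M_{q-1}∘⋯∘M_p): M ≅ I[1,1]^2, I[1,2], I[1,4], I[3,3]^2, I[3,4].
μ_θ-semistable layers: μ^(1)=3; μ^(2)=2; μ^(3)=0; μ^(4)=-1; μ^(5)=-3

((2, 0, 0, 0); (1, 1, 0, 0); (1, 1, 1, 1); (0, 0, 0, 1); (0, 0, 3, 0))


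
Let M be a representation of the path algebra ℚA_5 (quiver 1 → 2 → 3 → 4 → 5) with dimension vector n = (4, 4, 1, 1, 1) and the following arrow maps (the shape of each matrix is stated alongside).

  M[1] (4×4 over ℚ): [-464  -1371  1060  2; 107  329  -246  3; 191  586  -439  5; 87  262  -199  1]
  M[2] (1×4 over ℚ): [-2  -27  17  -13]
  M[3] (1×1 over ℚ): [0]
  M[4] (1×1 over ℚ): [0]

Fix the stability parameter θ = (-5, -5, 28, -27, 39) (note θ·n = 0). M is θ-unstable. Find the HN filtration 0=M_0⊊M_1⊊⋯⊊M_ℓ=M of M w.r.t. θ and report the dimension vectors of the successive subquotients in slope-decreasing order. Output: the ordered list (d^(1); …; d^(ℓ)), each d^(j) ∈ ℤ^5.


Interval decomposition of M: I[1,2]^3, I[1,3], I[4,4], I[5,5].
HN type (ℓ=4): μ^(1)=39; μ^(2)=28; μ^(3)=-5; μ^(4)=-27

((0, 0, 0, 0, 1); (0, 0, 1, 0, 0); (4, 4, 0, 0, 0); (0, 0, 0, 1, 0))


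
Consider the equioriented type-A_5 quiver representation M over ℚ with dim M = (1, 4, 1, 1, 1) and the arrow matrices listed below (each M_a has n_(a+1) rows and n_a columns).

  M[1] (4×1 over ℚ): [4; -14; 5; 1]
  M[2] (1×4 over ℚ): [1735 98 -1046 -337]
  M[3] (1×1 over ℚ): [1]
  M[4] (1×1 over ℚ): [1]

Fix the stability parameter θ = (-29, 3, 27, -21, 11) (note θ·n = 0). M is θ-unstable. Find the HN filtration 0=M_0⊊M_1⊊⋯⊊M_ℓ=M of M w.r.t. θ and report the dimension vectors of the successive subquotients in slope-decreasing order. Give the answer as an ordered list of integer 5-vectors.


Barcode: M ≅ I[1,5], I[2,2]^3. HN layers by μ_θ (3 steps, strictly decreasing):
  μ^(1)=11; μ^(2)=3; μ^(3)=-29

((0, 0, 0, 0, 1); (0, 4, 1, 1, 0); (1, 0, 0, 0, 0))


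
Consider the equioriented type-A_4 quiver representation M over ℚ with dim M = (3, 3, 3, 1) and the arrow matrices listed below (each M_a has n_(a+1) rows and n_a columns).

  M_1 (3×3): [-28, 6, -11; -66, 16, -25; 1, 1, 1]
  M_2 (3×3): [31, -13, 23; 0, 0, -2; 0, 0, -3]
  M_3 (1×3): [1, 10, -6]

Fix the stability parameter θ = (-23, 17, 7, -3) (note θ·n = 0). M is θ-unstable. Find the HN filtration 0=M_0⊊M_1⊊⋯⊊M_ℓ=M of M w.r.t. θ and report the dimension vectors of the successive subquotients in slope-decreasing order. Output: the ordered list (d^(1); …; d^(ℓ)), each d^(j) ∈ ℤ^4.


Interval decomposition of M: I[1,1], I[1,3], I[1,4], I[2,2], I[3,3].
HN type (ℓ=4): μ^(1)=17; μ^(2)=12; μ^(3)=7; μ^(4)=-23

((0, 1, 0, 0); (0, 1, 1, 0); (0, 1, 2, 1); (3, 0, 0, 0))


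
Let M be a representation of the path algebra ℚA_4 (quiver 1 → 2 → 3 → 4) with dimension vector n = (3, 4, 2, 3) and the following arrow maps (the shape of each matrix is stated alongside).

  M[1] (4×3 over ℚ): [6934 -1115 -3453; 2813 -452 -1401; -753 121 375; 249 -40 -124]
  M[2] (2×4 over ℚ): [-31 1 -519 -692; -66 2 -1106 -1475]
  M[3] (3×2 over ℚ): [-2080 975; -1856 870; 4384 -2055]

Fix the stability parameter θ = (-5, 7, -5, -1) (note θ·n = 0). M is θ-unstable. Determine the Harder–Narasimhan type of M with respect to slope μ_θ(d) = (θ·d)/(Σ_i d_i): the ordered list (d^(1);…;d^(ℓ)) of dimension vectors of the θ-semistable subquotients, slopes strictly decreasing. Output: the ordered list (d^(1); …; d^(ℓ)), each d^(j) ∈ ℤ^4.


Via rank(M_{q-1}∘⋯∘M_p): M ≅ I[1,2], I[1,3], I[1,4], I[2,2], I[4,4]^2.
μ_θ-semistable layers: μ^(1)=7; μ^(2)=1; μ^(3)=1/3; μ^(4)=-1; μ^(5)=-5

((0, 2, 0, 0); (0, 1, 1, 0); (0, 1, 1, 1); (0, 0, 0, 2); (3, 0, 0, 0))


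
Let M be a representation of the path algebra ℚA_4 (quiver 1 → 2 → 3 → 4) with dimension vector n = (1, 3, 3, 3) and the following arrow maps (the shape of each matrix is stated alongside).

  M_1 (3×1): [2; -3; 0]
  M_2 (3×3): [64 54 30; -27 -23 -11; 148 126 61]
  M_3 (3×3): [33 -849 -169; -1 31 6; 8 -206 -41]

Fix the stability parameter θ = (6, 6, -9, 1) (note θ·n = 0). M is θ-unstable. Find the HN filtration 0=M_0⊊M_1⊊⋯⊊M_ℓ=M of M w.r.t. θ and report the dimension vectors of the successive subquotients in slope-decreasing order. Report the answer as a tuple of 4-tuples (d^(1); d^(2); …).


Interval decomposition of M: I[1,4], I[2,3], I[2,4], I[4,4].
HN type (ℓ=2): μ^(1)=1; μ^(2)=-3/2

((1, 1, 1, 3); (0, 2, 2, 0))


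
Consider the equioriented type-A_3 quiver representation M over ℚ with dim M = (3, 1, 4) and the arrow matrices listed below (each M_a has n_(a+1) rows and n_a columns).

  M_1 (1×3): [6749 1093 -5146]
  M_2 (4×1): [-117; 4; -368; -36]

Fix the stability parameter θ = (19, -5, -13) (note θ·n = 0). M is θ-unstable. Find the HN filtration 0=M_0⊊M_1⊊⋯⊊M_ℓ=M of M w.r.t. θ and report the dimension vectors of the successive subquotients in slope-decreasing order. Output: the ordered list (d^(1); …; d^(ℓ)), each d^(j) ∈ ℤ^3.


Via rank(M_{q-1}∘⋯∘M_p): M ≅ I[1,1]^2, I[1,3], I[3,3]^3.
μ_θ-semistable layers: μ^(1)=19; μ^(2)=1/3; μ^(3)=-13

((2, 0, 0); (1, 1, 1); (0, 0, 3))


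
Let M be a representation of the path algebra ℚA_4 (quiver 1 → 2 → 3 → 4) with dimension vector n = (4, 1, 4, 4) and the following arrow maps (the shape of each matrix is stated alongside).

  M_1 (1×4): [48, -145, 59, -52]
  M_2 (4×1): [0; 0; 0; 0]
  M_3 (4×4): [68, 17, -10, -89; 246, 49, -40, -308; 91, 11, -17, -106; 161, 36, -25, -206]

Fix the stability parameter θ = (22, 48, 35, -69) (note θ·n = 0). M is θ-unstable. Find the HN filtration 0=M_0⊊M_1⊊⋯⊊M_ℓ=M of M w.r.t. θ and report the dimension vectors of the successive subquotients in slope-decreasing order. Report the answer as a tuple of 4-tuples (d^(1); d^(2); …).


Barcode: M ≅ I[1,1]^3, I[1,2], I[3,3], I[3,4]^3, I[4,4]. HN layers by μ_θ (5 steps, strictly decreasing):
  μ^(1)=48; μ^(2)=35; μ^(3)=22; μ^(4)=-17; μ^(5)=-69

((0, 1, 0, 0); (0, 0, 1, 0); (4, 0, 0, 0); (0, 0, 3, 3); (0, 0, 0, 1))


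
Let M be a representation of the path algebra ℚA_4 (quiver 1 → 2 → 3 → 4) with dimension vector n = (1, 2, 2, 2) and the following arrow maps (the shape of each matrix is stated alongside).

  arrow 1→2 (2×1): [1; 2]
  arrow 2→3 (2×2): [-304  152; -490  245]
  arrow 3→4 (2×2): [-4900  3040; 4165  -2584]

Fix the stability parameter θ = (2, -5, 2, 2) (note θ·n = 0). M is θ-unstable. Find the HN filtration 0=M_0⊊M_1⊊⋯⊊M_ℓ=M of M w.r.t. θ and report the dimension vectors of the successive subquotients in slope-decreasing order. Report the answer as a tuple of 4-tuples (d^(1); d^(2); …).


Interval decomposition of M: I[1,2], I[2,3], I[3,4], I[4,4].
HN type (ℓ=3): μ^(1)=2; μ^(2)=-3/2; μ^(3)=-5

((0, 0, 2, 2); (1, 1, 0, 0); (0, 1, 0, 0))


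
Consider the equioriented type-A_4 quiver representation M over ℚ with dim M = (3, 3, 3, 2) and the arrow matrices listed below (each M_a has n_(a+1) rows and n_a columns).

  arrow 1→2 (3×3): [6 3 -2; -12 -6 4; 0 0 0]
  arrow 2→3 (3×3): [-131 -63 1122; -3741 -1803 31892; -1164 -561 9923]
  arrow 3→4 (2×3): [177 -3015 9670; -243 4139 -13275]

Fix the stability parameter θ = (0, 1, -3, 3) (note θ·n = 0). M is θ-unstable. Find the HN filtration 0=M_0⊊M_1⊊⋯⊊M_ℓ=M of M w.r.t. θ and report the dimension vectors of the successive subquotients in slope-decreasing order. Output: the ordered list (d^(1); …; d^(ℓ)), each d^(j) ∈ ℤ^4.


Via rank(M_{q-1}∘⋯∘M_p): M ≅ I[1,1]^2, I[1,3], I[2,2], I[2,4], I[3,4].
μ_θ-semistable layers: μ^(1)=3; μ^(2)=1; μ^(3)=0; μ^(4)=-2/3; μ^(5)=-1; μ^(6)=-3

((0, 0, 0, 2); (0, 1, 0, 0); (2, 0, 0, 0); (1, 1, 1, 0); (0, 1, 1, 0); (0, 0, 1, 0))


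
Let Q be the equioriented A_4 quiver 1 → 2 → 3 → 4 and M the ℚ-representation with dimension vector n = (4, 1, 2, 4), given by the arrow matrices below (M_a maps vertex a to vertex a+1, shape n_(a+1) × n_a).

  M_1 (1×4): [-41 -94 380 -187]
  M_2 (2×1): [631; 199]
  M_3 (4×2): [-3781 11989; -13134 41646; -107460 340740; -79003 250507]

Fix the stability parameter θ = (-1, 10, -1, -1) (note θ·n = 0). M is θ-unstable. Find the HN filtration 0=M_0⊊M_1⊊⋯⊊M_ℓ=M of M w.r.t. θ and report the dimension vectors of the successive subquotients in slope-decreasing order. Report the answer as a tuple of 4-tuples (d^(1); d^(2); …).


Interval decomposition of M: I[1,1]^3, I[1,3], I[3,4], I[4,4]^3.
HN type (ℓ=2): μ^(1)=9/2; μ^(2)=-1

((0, 1, 1, 0); (4, 0, 1, 4))


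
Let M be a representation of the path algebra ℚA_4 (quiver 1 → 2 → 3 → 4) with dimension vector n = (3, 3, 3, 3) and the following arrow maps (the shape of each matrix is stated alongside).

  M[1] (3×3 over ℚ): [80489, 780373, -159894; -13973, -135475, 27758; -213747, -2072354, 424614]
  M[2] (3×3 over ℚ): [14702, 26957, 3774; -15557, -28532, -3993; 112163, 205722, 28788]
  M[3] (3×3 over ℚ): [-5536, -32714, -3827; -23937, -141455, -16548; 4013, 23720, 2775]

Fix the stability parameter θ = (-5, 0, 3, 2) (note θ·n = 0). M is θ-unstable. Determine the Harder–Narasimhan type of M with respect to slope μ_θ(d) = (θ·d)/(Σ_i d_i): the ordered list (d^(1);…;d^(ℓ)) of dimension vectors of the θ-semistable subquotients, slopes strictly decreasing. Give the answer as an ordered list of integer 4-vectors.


Interval decomposition of M: I[1,4]^3.
HN type (ℓ=3): μ^(1)=5/2; μ^(2)=0; μ^(3)=-5

((0, 0, 3, 3); (0, 3, 0, 0); (3, 0, 0, 0))


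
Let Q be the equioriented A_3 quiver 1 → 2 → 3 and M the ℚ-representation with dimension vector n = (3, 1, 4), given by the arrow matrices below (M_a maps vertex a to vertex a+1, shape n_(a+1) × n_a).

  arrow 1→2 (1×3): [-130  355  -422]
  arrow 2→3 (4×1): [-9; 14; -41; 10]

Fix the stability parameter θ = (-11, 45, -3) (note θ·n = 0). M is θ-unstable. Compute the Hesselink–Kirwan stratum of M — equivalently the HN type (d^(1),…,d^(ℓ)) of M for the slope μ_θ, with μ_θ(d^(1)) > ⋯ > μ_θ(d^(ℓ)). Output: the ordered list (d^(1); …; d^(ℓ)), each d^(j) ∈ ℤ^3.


Interval decomposition of M: I[1,1]^2, I[1,3], I[3,3]^3.
HN type (ℓ=3): μ^(1)=21; μ^(2)=-3; μ^(3)=-11

((0, 1, 1); (0, 0, 3); (3, 0, 0))


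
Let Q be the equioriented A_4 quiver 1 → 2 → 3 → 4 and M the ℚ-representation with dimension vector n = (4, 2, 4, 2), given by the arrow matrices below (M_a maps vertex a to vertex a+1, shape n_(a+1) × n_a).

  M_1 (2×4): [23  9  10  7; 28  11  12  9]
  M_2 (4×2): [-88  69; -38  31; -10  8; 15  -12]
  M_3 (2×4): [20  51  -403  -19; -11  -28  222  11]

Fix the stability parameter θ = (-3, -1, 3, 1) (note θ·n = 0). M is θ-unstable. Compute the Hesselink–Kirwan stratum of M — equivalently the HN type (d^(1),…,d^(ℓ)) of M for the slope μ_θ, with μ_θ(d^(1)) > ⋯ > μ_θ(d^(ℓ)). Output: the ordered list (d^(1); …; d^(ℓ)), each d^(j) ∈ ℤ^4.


Interval decomposition of M: I[1,1]^2, I[1,4]^2, I[3,3]^2.
HN type (ℓ=4): μ^(1)=3; μ^(2)=2; μ^(3)=-1; μ^(4)=-3

((0, 0, 2, 0); (0, 0, 2, 2); (0, 2, 0, 0); (4, 0, 0, 0))


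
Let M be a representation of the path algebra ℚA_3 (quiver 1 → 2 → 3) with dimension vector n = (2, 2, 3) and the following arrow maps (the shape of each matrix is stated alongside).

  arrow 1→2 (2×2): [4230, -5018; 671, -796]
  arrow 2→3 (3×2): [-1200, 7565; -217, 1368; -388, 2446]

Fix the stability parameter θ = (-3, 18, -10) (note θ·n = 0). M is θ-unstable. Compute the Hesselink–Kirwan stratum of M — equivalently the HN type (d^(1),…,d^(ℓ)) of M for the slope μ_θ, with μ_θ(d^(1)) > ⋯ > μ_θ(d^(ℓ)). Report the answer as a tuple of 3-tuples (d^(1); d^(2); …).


Interval decomposition of M: I[1,3]^2, I[3,3].
HN type (ℓ=3): μ^(1)=4; μ^(2)=-3; μ^(3)=-10

((0, 2, 2); (2, 0, 0); (0, 0, 1))


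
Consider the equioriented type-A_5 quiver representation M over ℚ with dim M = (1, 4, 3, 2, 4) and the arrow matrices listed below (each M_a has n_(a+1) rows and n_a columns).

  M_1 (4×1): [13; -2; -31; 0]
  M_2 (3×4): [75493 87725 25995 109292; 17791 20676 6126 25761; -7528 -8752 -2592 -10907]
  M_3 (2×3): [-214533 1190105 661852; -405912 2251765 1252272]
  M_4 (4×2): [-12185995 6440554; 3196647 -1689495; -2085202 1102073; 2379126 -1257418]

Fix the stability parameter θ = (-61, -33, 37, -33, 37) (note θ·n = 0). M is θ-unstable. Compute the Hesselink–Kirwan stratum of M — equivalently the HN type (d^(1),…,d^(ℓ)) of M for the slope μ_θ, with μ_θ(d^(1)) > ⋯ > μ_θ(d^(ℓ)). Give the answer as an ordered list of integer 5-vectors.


Via rank(M_{q-1}∘⋯∘M_p): M ≅ I[1,5], I[2,2], I[2,3], I[2,5], I[5,5]^2.
μ_θ-semistable layers: μ^(1)=37; μ^(2)=2; μ^(3)=-33; μ^(4)=-61

((0, 0, 1, 0, 4); (0, 0, 2, 2, 0); (0, 4, 0, 0, 0); (1, 0, 0, 0, 0))


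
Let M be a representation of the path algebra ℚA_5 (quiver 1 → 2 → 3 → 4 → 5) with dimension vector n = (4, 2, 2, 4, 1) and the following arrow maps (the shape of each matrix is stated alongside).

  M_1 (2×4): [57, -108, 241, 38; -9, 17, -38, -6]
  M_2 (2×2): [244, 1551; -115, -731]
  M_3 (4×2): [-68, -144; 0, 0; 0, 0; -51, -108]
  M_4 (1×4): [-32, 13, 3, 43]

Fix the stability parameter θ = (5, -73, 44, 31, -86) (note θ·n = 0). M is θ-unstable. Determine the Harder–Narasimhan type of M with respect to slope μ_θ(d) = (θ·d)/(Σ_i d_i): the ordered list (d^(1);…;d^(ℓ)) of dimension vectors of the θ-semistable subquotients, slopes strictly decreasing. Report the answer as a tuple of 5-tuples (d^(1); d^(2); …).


Via rank(M_{q-1}∘⋯∘M_p): M ≅ I[1,1]^2, I[1,3], I[1,5], I[4,4]^3.
μ_θ-semistable layers: μ^(1)=44; μ^(2)=31; μ^(3)=5; μ^(4)=-11/3; μ^(5)=-34

((0, 0, 1, 0, 0); (0, 0, 0, 3, 0); (2, 0, 0, 0, 0); (0, 0, 1, 1, 1); (2, 2, 0, 0, 0))


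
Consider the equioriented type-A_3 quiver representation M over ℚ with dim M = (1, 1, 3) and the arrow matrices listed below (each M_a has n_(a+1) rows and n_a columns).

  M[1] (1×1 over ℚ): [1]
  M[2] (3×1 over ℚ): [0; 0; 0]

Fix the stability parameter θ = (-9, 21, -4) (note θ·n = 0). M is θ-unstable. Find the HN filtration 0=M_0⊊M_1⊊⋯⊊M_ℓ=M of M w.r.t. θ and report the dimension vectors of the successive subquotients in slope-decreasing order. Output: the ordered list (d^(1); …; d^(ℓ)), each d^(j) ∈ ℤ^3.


Barcode: M ≅ I[1,2], I[3,3]^3. HN layers by μ_θ (3 steps, strictly decreasing):
  μ^(1)=21; μ^(2)=-4; μ^(3)=-9

((0, 1, 0); (0, 0, 3); (1, 0, 0))


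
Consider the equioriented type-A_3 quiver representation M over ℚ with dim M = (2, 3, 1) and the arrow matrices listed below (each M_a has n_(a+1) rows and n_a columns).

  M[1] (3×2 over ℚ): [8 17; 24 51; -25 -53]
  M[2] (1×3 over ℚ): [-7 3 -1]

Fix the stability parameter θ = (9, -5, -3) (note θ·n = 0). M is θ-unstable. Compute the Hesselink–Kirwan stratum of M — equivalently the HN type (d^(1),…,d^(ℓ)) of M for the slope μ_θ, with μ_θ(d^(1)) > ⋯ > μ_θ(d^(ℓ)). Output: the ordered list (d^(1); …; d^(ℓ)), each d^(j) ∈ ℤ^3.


Barcode: M ≅ I[1,2], I[1,3], I[2,2]. HN layers by μ_θ (3 steps, strictly decreasing):
  μ^(1)=2; μ^(2)=1/3; μ^(3)=-5

((1, 1, 0); (1, 1, 1); (0, 1, 0))


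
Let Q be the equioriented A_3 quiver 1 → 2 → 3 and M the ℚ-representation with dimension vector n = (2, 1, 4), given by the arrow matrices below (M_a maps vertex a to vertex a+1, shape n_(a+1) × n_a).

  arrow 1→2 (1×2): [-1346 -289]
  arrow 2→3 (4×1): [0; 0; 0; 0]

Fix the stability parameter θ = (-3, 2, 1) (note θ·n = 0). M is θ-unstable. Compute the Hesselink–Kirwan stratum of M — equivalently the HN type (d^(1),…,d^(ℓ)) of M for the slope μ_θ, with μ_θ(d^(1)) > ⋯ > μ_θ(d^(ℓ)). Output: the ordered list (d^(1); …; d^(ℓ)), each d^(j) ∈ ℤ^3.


Via rank(M_{q-1}∘⋯∘M_p): M ≅ I[1,1], I[1,2], I[3,3]^4.
μ_θ-semistable layers: μ^(1)=2; μ^(2)=1; μ^(3)=-3

((0, 1, 0); (0, 0, 4); (2, 0, 0))


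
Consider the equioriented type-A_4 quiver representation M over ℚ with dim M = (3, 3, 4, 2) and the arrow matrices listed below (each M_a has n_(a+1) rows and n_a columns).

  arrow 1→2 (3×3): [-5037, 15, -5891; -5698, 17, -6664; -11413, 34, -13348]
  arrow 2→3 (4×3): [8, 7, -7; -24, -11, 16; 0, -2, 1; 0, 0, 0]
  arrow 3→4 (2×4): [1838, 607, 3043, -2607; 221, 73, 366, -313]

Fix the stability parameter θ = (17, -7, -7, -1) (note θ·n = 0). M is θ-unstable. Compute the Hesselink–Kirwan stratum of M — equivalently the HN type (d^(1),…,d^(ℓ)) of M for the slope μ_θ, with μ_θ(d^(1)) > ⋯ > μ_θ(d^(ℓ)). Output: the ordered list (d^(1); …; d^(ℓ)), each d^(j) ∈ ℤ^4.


Barcode: M ≅ I[1,2], I[1,4]^2, I[3,3]^2. HN layers by μ_θ (3 steps, strictly decreasing):
  μ^(1)=5; μ^(2)=1/2; μ^(3)=-7

((1, 1, 0, 0); (2, 2, 2, 2); (0, 0, 2, 0))


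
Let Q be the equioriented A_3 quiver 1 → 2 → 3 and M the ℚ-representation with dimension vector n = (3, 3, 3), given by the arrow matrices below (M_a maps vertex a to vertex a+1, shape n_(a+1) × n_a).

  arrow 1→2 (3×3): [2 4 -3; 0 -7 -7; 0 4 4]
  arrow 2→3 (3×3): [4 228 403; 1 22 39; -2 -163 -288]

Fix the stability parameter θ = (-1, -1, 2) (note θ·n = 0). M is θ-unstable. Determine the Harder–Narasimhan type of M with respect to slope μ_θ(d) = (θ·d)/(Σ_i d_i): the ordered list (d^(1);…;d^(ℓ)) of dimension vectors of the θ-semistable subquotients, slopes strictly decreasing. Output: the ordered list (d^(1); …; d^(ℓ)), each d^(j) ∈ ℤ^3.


Via rank(M_{q-1}∘⋯∘M_p): M ≅ I[1,1], I[1,3]^2, I[2,3].
μ_θ-semistable layers: μ^(1)=2; μ^(2)=-1

((0, 0, 3); (3, 3, 0))


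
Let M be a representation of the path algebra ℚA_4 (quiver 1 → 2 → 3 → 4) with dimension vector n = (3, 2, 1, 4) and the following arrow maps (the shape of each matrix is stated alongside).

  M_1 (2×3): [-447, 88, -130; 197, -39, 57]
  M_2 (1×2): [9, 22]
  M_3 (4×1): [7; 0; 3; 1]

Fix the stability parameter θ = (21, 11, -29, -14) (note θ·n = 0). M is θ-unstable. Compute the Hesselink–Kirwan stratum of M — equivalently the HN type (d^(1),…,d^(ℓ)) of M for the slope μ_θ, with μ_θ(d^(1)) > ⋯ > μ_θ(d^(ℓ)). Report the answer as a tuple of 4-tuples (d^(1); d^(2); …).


Via rank(M_{q-1}∘⋯∘M_p): M ≅ I[1,1], I[1,2], I[1,4], I[4,4]^3.
μ_θ-semistable layers: μ^(1)=21; μ^(2)=16; μ^(3)=-11/4; μ^(4)=-14

((1, 0, 0, 0); (1, 1, 0, 0); (1, 1, 1, 1); (0, 0, 0, 3))


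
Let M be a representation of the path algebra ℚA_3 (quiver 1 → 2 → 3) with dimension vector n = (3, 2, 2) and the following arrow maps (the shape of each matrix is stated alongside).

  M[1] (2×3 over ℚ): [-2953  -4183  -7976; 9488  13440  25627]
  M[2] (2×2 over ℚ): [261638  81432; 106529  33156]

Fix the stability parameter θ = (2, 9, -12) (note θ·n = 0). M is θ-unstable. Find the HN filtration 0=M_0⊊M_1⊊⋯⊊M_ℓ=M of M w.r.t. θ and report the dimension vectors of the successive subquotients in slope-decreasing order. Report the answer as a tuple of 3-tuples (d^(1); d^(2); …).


Via rank(M_{q-1}∘⋯∘M_p): M ≅ I[1,1], I[1,2], I[1,3], I[3,3].
μ_θ-semistable layers: μ^(1)=9; μ^(2)=2; μ^(3)=-1/3; μ^(4)=-12

((0, 1, 0); (2, 0, 0); (1, 1, 1); (0, 0, 1))


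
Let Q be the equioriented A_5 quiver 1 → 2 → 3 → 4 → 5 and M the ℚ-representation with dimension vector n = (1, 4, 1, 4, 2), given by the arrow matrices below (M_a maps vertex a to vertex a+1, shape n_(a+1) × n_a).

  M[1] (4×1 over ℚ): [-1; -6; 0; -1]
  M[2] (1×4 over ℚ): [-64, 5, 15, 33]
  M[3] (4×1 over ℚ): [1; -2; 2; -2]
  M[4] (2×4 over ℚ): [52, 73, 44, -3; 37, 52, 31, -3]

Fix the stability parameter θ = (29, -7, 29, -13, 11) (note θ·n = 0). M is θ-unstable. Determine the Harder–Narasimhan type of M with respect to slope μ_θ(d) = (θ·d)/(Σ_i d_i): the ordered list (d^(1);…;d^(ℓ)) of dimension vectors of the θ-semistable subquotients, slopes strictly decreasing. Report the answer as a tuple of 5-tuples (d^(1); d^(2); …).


Via rank(M_{q-1}∘⋯∘M_p): M ≅ I[1,5], I[2,2]^3, I[4,4]^2, I[4,5].
μ_θ-semistable layers: μ^(1)=11; μ^(2)=19/2; μ^(3)=-7; μ^(4)=-13

((0, 0, 0, 0, 2); (1, 1, 1, 1, 0); (0, 3, 0, 0, 0); (0, 0, 0, 3, 0))


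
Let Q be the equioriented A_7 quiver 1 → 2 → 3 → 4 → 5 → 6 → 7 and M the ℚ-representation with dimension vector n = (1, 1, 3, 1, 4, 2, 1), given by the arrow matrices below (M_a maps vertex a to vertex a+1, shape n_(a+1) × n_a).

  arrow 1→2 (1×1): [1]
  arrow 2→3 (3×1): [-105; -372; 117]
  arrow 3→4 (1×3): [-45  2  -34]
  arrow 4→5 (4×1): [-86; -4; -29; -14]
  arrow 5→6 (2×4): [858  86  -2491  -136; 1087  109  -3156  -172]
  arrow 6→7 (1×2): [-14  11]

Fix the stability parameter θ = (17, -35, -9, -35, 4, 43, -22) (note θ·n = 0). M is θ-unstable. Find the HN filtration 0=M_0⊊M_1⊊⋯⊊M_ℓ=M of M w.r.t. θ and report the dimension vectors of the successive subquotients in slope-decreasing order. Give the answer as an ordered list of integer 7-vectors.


Via rank(M_{q-1}∘⋯∘M_p): M ≅ I[1,6], I[3,3]^2, I[5,5]^2, I[5,7].
μ_θ-semistable layers: μ^(1)=43; μ^(2)=21/2; μ^(3)=4; μ^(4)=-9; μ^(5)=-31/2

((0, 0, 0, 0, 0, 1, 0); (0, 0, 0, 0, 0, 1, 1); (0, 0, 0, 0, 4, 0, 0); (0, 0, 2, 0, 0, 0, 0); (1, 1, 1, 1, 0, 0, 0))


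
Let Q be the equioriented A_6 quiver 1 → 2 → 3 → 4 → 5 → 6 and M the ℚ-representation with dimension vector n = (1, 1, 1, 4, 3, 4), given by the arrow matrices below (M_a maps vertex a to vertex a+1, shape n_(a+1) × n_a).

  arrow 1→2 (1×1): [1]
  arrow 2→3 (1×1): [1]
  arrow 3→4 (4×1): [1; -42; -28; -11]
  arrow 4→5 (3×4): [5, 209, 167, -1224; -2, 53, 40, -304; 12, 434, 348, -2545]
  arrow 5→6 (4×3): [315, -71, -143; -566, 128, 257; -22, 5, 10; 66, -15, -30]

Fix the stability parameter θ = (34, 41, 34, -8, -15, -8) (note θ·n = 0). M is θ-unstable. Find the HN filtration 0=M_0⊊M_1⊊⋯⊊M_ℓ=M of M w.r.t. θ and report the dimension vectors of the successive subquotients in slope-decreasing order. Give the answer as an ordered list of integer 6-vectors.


Via rank(M_{q-1}∘⋯∘M_p): M ≅ I[1,6], I[4,4], I[4,6]^2, I[6,6].
μ_θ-semistable layers: μ^(1)=13; μ^(2)=-8; μ^(3)=-23/2

((1, 1, 1, 1, 1, 1); (0, 0, 0, 1, 0, 3); (0, 0, 0, 2, 2, 0))


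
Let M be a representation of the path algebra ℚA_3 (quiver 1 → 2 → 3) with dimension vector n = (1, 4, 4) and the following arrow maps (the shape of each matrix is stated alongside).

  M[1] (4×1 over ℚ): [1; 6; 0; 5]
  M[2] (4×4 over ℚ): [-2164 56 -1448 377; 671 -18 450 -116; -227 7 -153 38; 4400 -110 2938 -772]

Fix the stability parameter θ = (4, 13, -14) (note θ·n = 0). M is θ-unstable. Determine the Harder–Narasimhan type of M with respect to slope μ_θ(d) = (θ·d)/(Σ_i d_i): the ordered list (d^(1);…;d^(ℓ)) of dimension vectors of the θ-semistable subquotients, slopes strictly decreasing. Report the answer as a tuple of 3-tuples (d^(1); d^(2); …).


Barcode: M ≅ I[1,3], I[2,2], I[2,3]^2, I[3,3]. HN layers by μ_θ (4 steps, strictly decreasing):
  μ^(1)=13; μ^(2)=1; μ^(3)=-1/2; μ^(4)=-14

((0, 1, 0); (1, 1, 1); (0, 2, 2); (0, 0, 1))


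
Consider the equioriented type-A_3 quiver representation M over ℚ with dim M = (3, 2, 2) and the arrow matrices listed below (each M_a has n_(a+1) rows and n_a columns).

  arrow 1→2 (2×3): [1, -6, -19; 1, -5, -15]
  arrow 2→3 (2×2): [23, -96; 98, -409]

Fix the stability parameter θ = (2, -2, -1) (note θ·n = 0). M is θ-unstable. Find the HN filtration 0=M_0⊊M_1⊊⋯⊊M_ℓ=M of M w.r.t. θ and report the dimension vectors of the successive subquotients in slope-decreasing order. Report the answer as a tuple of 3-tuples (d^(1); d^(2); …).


Via rank(M_{q-1}∘⋯∘M_p): M ≅ I[1,1], I[1,3]^2.
μ_θ-semistable layers: μ^(1)=2; μ^(2)=-1/3

((1, 0, 0); (2, 2, 2))
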